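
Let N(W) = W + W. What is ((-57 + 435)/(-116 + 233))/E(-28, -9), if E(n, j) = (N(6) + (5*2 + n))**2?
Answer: 7/78 ≈ 0.089744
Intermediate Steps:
N(W) = 2*W
E(n, j) = (22 + n)**2 (E(n, j) = (2*6 + (5*2 + n))**2 = (12 + (10 + n))**2 = (22 + n)**2)
((-57 + 435)/(-116 + 233))/E(-28, -9) = ((-57 + 435)/(-116 + 233))/((22 - 28)**2) = (378/117)/((-6)**2) = (378*(1/117))/36 = (42/13)*(1/36) = 7/78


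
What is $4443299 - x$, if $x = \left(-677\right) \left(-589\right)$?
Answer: $4044546$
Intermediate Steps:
$x = 398753$
$4443299 - x = 4443299 - 398753 = 4044546$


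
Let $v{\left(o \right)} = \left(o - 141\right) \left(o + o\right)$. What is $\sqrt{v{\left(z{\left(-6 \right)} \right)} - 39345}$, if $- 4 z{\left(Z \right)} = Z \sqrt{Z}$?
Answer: $\sqrt{-39372 - 423 i \sqrt{6}} \approx 2.611 - 198.44 i$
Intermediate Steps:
$z{\left(Z \right)} = - \frac{Z^{\frac{3}{2}}}{4}$ ($z{\left(Z \right)} = - \frac{Z \sqrt{Z}}{4} = - \frac{Z^{\frac{3}{2}}}{4}$)
$v{\left(o \right)} = 2 o \left(-141 + o\right)$ ($v{\left(o \right)} = \left(-141 + o\right) 2 o = 2 o \left(-141 + o\right)$)
$\sqrt{v{\left(z{\left(-6 \right)} \right)} - 39345} = \sqrt{2 \left(- \frac{\left(-6\right)^{\frac{3}{2}}}{4}\right) \left(-141 - \frac{\left(-6\right)^{\frac{3}{2}}}{4}\right) - 39345} = \sqrt{2 \left(- \frac{\left(-6\right) i \sqrt{6}}{4}\right) \left(-141 - \frac{\left(-6\right) i \sqrt{6}}{4}\right) - 39345} = \sqrt{2 \frac{3 i \sqrt{6}}{2} \left(-141 + \frac{3 i \sqrt{6}}{2}\right) - 39345} = \sqrt{3 i \sqrt{6} \left(-141 + \frac{3 i \sqrt{6}}{2}\right) - 39345} = \sqrt{-39345 + 3 i \sqrt{6} \left(-141 + \frac{3 i \sqrt{6}}{2}\right)}$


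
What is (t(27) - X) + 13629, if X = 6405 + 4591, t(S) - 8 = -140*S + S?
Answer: -1112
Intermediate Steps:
t(S) = 8 - 139*S (t(S) = 8 + (-140*S + S) = 8 - 139*S)
X = 10996
(t(27) - X) + 13629 = ((8 - 139*27) - 1*10996) + 13629 = ((8 - 3753) - 10996) + 13629 = (-3745 - 10996) + 13629 = -14741 + 13629 = -1112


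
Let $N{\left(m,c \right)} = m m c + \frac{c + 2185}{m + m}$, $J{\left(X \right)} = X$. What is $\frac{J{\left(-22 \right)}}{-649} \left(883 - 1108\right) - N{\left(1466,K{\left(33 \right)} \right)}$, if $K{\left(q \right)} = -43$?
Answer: $\frac{7993230536863}{86494} \approx 9.2414 \cdot 10^{7}$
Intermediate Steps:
$N{\left(m,c \right)} = c m^{2} + \frac{2185 + c}{2 m}$ ($N{\left(m,c \right)} = m^{2} c + \frac{2185 + c}{2 m} = c m^{2} + \left(2185 + c\right) \frac{1}{2 m} = c m^{2} + \frac{2185 + c}{2 m}$)
$\frac{J{\left(-22 \right)}}{-649} \left(883 - 1108\right) - N{\left(1466,K{\left(33 \right)} \right)} = - \frac{22}{-649} \left(883 - 1108\right) - \frac{2185 - 43 + 2 \left(-43\right) 1466^{3}}{2 \cdot 1466} = \left(-22\right) \left(- \frac{1}{649}\right) \left(-225\right) - \frac{1}{2} \cdot \frac{1}{1466} \left(2185 - 43 + 2 \left(-43\right) 3150662696\right) = \frac{2}{59} \left(-225\right) - \frac{1}{2} \cdot \frac{1}{1466} \left(2185 - 43 - 270956991856\right) = - \frac{450}{59} - \frac{1}{2} \cdot \frac{1}{1466} \left(-270956989714\right) = - \frac{450}{59} - - \frac{135478494857}{1466} = - \frac{450}{59} + \frac{135478494857}{1466} = \frac{7993230536863}{86494}$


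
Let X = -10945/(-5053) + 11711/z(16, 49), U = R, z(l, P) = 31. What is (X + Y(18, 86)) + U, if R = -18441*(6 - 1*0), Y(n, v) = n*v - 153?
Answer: -550125465/5053 ≈ -1.0887e+5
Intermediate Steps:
Y(n, v) = -153 + n*v
R = -110646 (R = -18441*(6 + 0) = -18441*6 = -110646)
U = -110646
X = 1919838/5053 (X = -10945/(-5053) + 11711/31 = -10945*(-1/5053) + 11711*(1/31) = 10945/5053 + 11711/31 = 1919838/5053 ≈ 379.94)
(X + Y(18, 86)) + U = (1919838/5053 + (-153 + 18*86)) - 110646 = (1919838/5053 + (-153 + 1548)) - 110646 = (1919838/5053 + 1395) - 110646 = 8968773/5053 - 110646 = -550125465/5053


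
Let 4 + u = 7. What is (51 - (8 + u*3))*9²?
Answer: 2754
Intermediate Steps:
u = 3 (u = -4 + 7 = 3)
(51 - (8 + u*3))*9² = (51 - (8 + 3*3))*9² = (51 - (8 + 9))*81 = (51 - 1*17)*81 = (51 - 17)*81 = 34*81 = 2754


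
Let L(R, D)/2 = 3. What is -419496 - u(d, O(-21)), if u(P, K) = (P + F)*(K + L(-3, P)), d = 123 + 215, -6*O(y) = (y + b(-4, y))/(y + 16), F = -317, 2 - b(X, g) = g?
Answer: -2098117/5 ≈ -4.1962e+5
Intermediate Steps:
L(R, D) = 6 (L(R, D) = 2*3 = 6)
b(X, g) = 2 - g
O(y) = -1/(3*(16 + y)) (O(y) = -(y + (2 - y))/(6*(y + 16)) = -1/(3*(16 + y)))
d = 338
u(P, K) = (-317 + P)*(6 + K) (u(P, K) = (P - 317)*(K + 6) = (-317 + P)*(6 + K))
-419496 - u(d, O(-21)) = -419496 - (-1902 - (-317)/(48 + 3*(-21)) + 6*338 - 1/(48 + 3*(-21))*338) = -419496 - (-1902 - (-317)/(48 - 63) + 2028 - 1/(48 - 63)*338) = -419496 - (-1902 - (-317)/(-15) + 2028 - 1/(-15)*338) = -419496 - (-1902 - (-317)*(-1)/15 + 2028 - 1*(-1/15)*338) = -419496 - (-1902 - 317*1/15 + 2028 + (1/15)*338) = -419496 - (-1902 - 317/15 + 2028 + 338/15) = -419496 - 1*637/5 = -419496 - 637/5 = -2098117/5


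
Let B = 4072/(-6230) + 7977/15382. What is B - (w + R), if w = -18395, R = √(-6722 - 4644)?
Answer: 881388667953/47914930 - I*√11366 ≈ 18395.0 - 106.61*I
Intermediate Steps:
R = I*√11366 (R = √(-11366) = I*√11366 ≈ 106.61*I)
B = -6469397/47914930 (B = 4072*(-1/6230) + 7977*(1/15382) = -2036/3115 + 7977/15382 = -6469397/47914930 ≈ -0.13502)
B - (w + R) = -6469397/47914930 - (-18395 + I*√11366) = -6469397/47914930 + (18395 - I*√11366) = 881388667953/47914930 - I*√11366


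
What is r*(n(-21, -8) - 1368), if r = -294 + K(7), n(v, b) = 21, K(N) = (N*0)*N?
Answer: 396018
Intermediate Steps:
K(N) = 0 (K(N) = 0*N = 0)
r = -294 (r = -294 + 0 = -294)
r*(n(-21, -8) - 1368) = -294*(21 - 1368) = -294*(-1347) = 396018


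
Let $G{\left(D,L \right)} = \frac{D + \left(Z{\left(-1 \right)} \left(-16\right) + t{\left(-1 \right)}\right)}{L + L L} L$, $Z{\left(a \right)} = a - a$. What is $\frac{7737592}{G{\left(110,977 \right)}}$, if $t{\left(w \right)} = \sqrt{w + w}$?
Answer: $\frac{138735024560}{2017} - \frac{1261227496 i \sqrt{2}}{2017} \approx 6.8783 \cdot 10^{7} - 8.8431 \cdot 10^{5} i$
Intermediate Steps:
$t{\left(w \right)} = \sqrt{2} \sqrt{w}$ ($t{\left(w \right)} = \sqrt{2 w} = \sqrt{2} \sqrt{w}$)
$Z{\left(a \right)} = 0$
$G{\left(D,L \right)} = \frac{L \left(D + i \sqrt{2}\right)}{L + L^{2}}$ ($G{\left(D,L \right)} = \frac{D + \left(0 \left(-16\right) + \sqrt{2} \sqrt{-1}\right)}{L + L L} L = \frac{D + \left(0 + \sqrt{2} i\right)}{L + L^{2}} L = \frac{D + \left(0 + i \sqrt{2}\right)}{L + L^{2}} L = \frac{D + i \sqrt{2}}{L + L^{2}} L = \frac{L \left(D + i \sqrt{2}\right)}{L + L^{2}}$)
$\frac{7737592}{G{\left(110,977 \right)}} = \frac{7737592}{\frac{1}{1 + 977} \left(110 + i \sqrt{2}\right)} = \frac{7737592}{\frac{1}{978} \left(110 + i \sqrt{2}\right)} = \frac{7737592}{\frac{55}{489} + \frac{i \sqrt{2}}{978}}$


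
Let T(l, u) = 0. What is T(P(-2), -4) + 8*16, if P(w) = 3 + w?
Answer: 128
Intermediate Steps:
T(P(-2), -4) + 8*16 = 0 + 8*16 = 0 + 128 = 128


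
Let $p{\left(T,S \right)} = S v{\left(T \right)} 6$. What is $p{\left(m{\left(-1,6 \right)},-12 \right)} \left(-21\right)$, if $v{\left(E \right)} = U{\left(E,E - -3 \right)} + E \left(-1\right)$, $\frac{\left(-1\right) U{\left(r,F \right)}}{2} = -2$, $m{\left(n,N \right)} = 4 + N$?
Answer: $-9072$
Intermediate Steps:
$U{\left(r,F \right)} = 4$ ($U{\left(r,F \right)} = \left(-2\right) \left(-2\right) = 4$)
$v{\left(E \right)} = 4 - E$ ($v{\left(E \right)} = 4 + E \left(-1\right) = 4 - E$)
$p{\left(T,S \right)} = 6 S \left(4 - T\right)$ ($p{\left(T,S \right)} = S \left(4 - T\right) 6 = 6 S \left(4 - T\right)$)
$p{\left(m{\left(-1,6 \right)},-12 \right)} \left(-21\right) = 6 \left(-12\right) \left(4 - \left(4 + 6\right)\right) \left(-21\right) = 6 \left(-12\right) \left(4 - 10\right) \left(-21\right) = 6 \left(-12\right) \left(-6\right) \left(-21\right) = 432 \left(-21\right) = -9072$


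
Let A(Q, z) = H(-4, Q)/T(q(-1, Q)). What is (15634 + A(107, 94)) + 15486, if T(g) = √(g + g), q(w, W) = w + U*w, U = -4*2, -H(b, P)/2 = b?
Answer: 31120 + 4*√14/7 ≈ 31122.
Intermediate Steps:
H(b, P) = -2*b
U = -8
q(w, W) = -7*w (q(w, W) = w - 8*w = -7*w)
T(g) = √2*√g (T(g) = √(2*g) = √2*√g)
A(Q, z) = 4*√14/7 (A(Q, z) = (-2*(-4))/((√2*√(-7*(-1)))) = 8/((√2*√7)) = 8/(√14) = 8*(√14/14) = 4*√14/7)
(15634 + A(107, 94)) + 15486 = (15634 + 4*√14/7) + 15486 = 31120 + 4*√14/7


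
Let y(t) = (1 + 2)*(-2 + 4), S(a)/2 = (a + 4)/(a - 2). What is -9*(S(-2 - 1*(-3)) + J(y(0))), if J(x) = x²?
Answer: -234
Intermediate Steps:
S(a) = 2*(4 + a)/(-2 + a) (S(a) = 2*((a + 4)/(a - 2)) = 2*((4 + a)/(-2 + a)) = 2*(4 + a)/(-2 + a))
y(t) = 6 (y(t) = 3*2 = 6)
-9*(S(-2 - 1*(-3)) + J(y(0))) = -9*(2*(4 + (-2 - 1*(-3)))/(-2 + (-2 - 1*(-3))) + 6²) = -9*(2*(4 + (-2 + 3))/(-2 + (-2 + 3)) + 36) = -9*(2*(4 + 1)/(-2 + 1) + 36) = -9*(2*5/(-1) + 36) = -9*(2*(-1)*5 + 36) = -9*(-10 + 36) = -9*26 = -234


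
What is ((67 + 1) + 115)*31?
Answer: 5673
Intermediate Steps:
((67 + 1) + 115)*31 = (68 + 115)*31 = 183*31 = 5673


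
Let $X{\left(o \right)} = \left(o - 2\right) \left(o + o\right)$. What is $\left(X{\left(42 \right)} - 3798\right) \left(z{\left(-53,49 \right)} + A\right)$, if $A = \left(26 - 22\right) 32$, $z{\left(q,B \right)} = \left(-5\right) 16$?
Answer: $-21024$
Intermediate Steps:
$z{\left(q,B \right)} = -80$
$X{\left(o \right)} = 2 o \left(-2 + o\right)$ ($X{\left(o \right)} = \left(-2 + o\right) 2 o = 2 o \left(-2 + o\right)$)
$A = 128$ ($A = 4 \cdot 32 = 128$)
$\left(X{\left(42 \right)} - 3798\right) \left(z{\left(-53,49 \right)} + A\right) = \left(2 \cdot 42 \left(-2 + 42\right) - 3798\right) \left(-80 + 128\right) = \left(2 \cdot 42 \cdot 40 - 3798\right) 48 = \left(3360 - 3798\right) 48 = \left(-438\right) 48 = -21024$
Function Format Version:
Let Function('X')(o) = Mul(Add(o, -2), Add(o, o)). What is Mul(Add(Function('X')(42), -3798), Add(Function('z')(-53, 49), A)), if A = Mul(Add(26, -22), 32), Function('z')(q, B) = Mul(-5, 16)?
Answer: -21024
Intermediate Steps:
Function('z')(q, B) = -80
Function('X')(o) = Mul(2, o, Add(-2, o)) (Function('X')(o) = Mul(Add(-2, o), Mul(2, o)) = Mul(2, o, Add(-2, o)))
A = 128 (A = Mul(4, 32) = 128)
Mul(Add(Function('X')(42), -3798), Add(Function('z')(-53, 49), A)) = Mul(Add(Mul(2, 42, Add(-2, 42)), -3798), Add(-80, 128)) = Mul(Add(Mul(2, 42, 40), -3798), 48) = Mul(Add(3360, -3798), 48) = Mul(-438, 48) = -21024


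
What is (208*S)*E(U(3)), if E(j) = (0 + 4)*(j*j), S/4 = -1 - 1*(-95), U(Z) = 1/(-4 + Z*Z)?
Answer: 312832/25 ≈ 12513.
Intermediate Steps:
U(Z) = 1/(-4 + Z²)
S = 376 (S = 4*(-1 - 1*(-95)) = 4*(-1 + 95) = 4*94 = 376)
E(j) = 4*j²
(208*S)*E(U(3)) = (208*376)*(4*(1/(-4 + 3²))²) = 78208*(4*(1/(-4 + 9))²) = 78208*(4*(1/5)²) = 78208*(4*(⅕)²) = 78208*(4*(1/25)) = 78208*(4/25) = 312832/25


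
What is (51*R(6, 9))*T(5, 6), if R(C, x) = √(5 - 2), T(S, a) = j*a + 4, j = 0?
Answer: 204*√3 ≈ 353.34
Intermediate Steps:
T(S, a) = 4 (T(S, a) = 0*a + 4 = 0 + 4 = 4)
R(C, x) = √3
(51*R(6, 9))*T(5, 6) = (51*√3)*4 = 204*√3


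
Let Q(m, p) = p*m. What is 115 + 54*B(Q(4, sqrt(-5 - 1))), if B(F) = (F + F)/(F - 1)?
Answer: (115*I + 892*sqrt(6))/(I + 4*sqrt(6)) ≈ 221.89 - 10.909*I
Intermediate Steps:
Q(m, p) = m*p
B(F) = 2*F/(-1 + F) (B(F) = (2*F)/(-1 + F) = 2*F/(-1 + F))
115 + 54*B(Q(4, sqrt(-5 - 1))) = 115 + 54*(2*(4*sqrt(-5 - 1))/(-1 + 4*sqrt(-5 - 1))) = 115 + 54*(2*(4*sqrt(-6))/(-1 + 4*sqrt(-6))) = 115 + 54*(2*(4*(I*sqrt(6)))/(-1 + 4*(I*sqrt(6)))) = 115 + 54*(2*(4*I*sqrt(6))/(-1 + 4*I*sqrt(6))) = 115 + 54*(8*I*sqrt(6)/(-1 + 4*I*sqrt(6))) = 115 + 432*I*sqrt(6)/(-1 + 4*I*sqrt(6))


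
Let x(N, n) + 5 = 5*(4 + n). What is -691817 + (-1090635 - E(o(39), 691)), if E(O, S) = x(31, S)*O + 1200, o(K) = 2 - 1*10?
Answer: -1755892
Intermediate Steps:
o(K) = -8 (o(K) = 2 - 10 = -8)
x(N, n) = 15 + 5*n (x(N, n) = -5 + 5*(4 + n) = -5 + (20 + 5*n) = 15 + 5*n)
E(O, S) = 1200 + O*(15 + 5*S) (E(O, S) = (15 + 5*S)*O + 1200 = O*(15 + 5*S) + 1200 = 1200 + O*(15 + 5*S))
-691817 + (-1090635 - E(o(39), 691)) = -691817 + (-1090635 - (1200 + 5*(-8)*(3 + 691))) = -691817 + (-1090635 - (1200 + 5*(-8)*694)) = -691817 + (-1090635 - (1200 - 27760)) = -691817 + (-1090635 - 1*(-26560)) = -691817 + (-1090635 + 26560) = -691817 - 1064075 = -1755892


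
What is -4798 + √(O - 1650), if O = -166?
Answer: -4798 + 2*I*√454 ≈ -4798.0 + 42.615*I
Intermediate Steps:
-4798 + √(O - 1650) = -4798 + √(-166 - 1650) = -4798 + √(-1816) = -4798 + 2*I*√454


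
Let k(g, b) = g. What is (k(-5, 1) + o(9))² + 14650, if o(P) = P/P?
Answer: 14666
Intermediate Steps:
o(P) = 1
(k(-5, 1) + o(9))² + 14650 = (-5 + 1)² + 14650 = (-4)² + 14650 = 16 + 14650 = 14666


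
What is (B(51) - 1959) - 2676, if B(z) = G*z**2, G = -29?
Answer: -80064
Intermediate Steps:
B(z) = -29*z**2
(B(51) - 1959) - 2676 = (-29*51**2 - 1959) - 2676 = (-29*2601 - 1959) - 2676 = (-75429 - 1959) - 2676 = -77388 - 2676 = -80064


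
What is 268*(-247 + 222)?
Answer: -6700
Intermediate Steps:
268*(-247 + 222) = 268*(-25) = -6700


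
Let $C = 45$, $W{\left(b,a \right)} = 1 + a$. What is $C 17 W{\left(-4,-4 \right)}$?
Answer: $-2295$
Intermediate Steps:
$C 17 W{\left(-4,-4 \right)} = 45 \cdot 17 \left(1 - 4\right) = 765 \left(-3\right) = -2295$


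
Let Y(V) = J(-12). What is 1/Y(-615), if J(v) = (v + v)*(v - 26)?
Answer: 1/912 ≈ 0.0010965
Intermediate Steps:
J(v) = 2*v*(-26 + v) (J(v) = (2*v)*(-26 + v) = 2*v*(-26 + v))
Y(V) = 912 (Y(V) = 2*(-12)*(-26 - 12) = 2*(-12)*(-38) = 912)
1/Y(-615) = 1/912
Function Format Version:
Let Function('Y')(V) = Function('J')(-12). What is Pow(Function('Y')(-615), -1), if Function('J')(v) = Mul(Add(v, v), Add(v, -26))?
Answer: Rational(1, 912) ≈ 0.0010965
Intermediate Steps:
Function('J')(v) = Mul(2, v, Add(-26, v)) (Function('J')(v) = Mul(Mul(2, v), Add(-26, v)) = Mul(2, v, Add(-26, v)))
Function('Y')(V) = 912 (Function('Y')(V) = Mul(2, -12, Add(-26, -12)) = Mul(2, -12, -38) = 912)
Pow(Function('Y')(-615), -1) = Pow(912, -1) = Rational(1, 912)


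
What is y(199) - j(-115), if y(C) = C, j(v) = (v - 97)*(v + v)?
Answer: -48561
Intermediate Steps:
j(v) = 2*v*(-97 + v) (j(v) = (-97 + v)*(2*v) = 2*v*(-97 + v))
y(199) - j(-115) = 199 - 2*(-115)*(-97 - 115) = 199 - 2*(-115)*(-212) = 199 - 1*48760 = 199 - 48760 = -48561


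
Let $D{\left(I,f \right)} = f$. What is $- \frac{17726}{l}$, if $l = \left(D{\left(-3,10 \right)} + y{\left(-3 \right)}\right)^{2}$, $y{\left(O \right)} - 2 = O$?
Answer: $- \frac{17726}{81} \approx -218.84$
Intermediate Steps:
$y{\left(O \right)} = 2 + O$
$l = 81$ ($l = \left(10 + \left(2 - 3\right)\right)^{2} = \left(10 - 1\right)^{2} = 9^{2} = 81$)
$- \frac{17726}{l} = - \frac{17726}{81}$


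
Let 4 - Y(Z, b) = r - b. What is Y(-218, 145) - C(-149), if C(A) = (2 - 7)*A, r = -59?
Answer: -537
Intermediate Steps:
Y(Z, b) = 63 + b (Y(Z, b) = 4 - (-59 - b) = 4 + (59 + b) = 63 + b)
C(A) = -5*A
Y(-218, 145) - C(-149) = (63 + 145) - (-5)*(-149) = 208 - 1*745 = 208 - 745 = -537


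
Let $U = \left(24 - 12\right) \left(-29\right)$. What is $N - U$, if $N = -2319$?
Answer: $-1971$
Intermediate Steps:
$U = -348$ ($U = 12 \left(-29\right) = -348$)
$N - U = -2319 - -348 = -2319 + 348 = -1971$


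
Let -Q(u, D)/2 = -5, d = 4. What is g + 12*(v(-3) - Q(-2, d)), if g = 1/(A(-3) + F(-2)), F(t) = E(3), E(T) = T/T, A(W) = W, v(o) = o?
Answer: -313/2 ≈ -156.50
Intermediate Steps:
E(T) = 1
Q(u, D) = 10 (Q(u, D) = -2*(-5) = 10)
F(t) = 1
g = -½ (g = 1/(-3 + 1) = 1/(-2) = -½ ≈ -0.50000)
g + 12*(v(-3) - Q(-2, d)) = -½ + 12*(-3 - 1*10) = -½ + 12*(-3 - 10) = -½ + 12*(-13) = -½ - 156 = -313/2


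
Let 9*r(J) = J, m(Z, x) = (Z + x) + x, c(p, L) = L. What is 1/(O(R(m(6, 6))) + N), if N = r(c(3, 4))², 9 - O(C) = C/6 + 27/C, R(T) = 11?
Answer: 1782/8749 ≈ 0.20368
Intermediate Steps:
m(Z, x) = Z + 2*x
r(J) = J/9
O(C) = 9 - 27/C - C/6 (O(C) = 9 - (C/6 + 27/C) = 9 - (27/C + C/6) = 9 + (-27/C - C/6) = 9 - 27/C - C/6)
N = 16/81 (N = ((⅑)*4)² = (4/9)² = 16/81 ≈ 0.19753)
1/(O(R(m(6, 6))) + N) = 1/((9 - 27/11 - ⅙*11) + 16/81) = 1/((9 - 27*1/11 - 11/6) + 16/81) = 1/((9 - 27/11 - 11/6) + 16/81) = 1/(311/66 + 16/81) = 1/(8749/1782) = 1782/8749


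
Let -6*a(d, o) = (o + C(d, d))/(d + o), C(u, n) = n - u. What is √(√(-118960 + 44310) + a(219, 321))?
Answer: √(-3210 + 162000*I*√2986)/180 ≈ 11.686 + 11.69*I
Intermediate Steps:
a(d, o) = -o/(6*(d + o)) (a(d, o) = -(o + (d - d))/(6*(d + o)) = -(o + 0)/(6*(d + o)) = -o/(6*(d + o)))
√(√(-118960 + 44310) + a(219, 321)) = √(√(-118960 + 44310) - 1*321/(6*219 + 6*321)) = √(√(-74650) - 1*321/(1314 + 1926)) = √(5*I*√2986 - 1*321/3240) = √(5*I*√2986 - 1*321*1/3240) = √(5*I*√2986 - 107/1080) = √(-107/1080 + 5*I*√2986)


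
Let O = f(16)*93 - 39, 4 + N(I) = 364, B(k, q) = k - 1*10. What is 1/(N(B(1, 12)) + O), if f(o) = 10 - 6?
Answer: 1/693 ≈ 0.0014430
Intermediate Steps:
f(o) = 4
B(k, q) = -10 + k (B(k, q) = k - 10 = -10 + k)
N(I) = 360 (N(I) = -4 + 364 = 360)
O = 333 (O = 4*93 - 39 = 372 - 39 = 333)
1/(N(B(1, 12)) + O) = 1/(360 + 333) = 1/693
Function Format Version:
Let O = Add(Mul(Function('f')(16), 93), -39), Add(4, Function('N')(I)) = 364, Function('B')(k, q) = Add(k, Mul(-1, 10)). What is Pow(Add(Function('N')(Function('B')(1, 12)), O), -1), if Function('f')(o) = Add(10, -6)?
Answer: Rational(1, 693) ≈ 0.0014430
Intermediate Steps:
Function('f')(o) = 4
Function('B')(k, q) = Add(-10, k) (Function('B')(k, q) = Add(k, -10) = Add(-10, k))
Function('N')(I) = 360 (Function('N')(I) = Add(-4, 364) = 360)
O = 333 (O = Add(Mul(4, 93), -39) = Add(372, -39) = 333)
Pow(Add(Function('N')(Function('B')(1, 12)), O), -1) = Pow(Add(360, 333), -1) = Pow(693, -1) = Rational(1, 693)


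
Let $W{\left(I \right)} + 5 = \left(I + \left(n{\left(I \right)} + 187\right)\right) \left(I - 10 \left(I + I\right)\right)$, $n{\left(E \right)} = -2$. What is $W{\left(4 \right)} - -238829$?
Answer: $224460$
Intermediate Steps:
$W{\left(I \right)} = -5 - 19 I \left(185 + I\right)$ ($W{\left(I \right)} = -5 + \left(I + \left(-2 + 187\right)\right) \left(I - 10 \left(I + I\right)\right) = -5 + \left(I + 185\right) \left(I - 10 \cdot 2 I\right) = -5 + \left(185 + I\right) \left(I - 20 I\right) = -5 + \left(185 + I\right) \left(- 19 I\right) = -5 - 19 I \left(185 + I\right)$)
$W{\left(4 \right)} - -238829 = \left(-5 - 14060 - 19 \cdot 4^{2}\right) - -238829 = \left(-5 - 14060 - 304\right) + 238829 = -14369 + 238829 = 224460$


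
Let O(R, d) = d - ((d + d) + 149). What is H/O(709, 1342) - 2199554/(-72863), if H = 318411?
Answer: -135515957/739039 ≈ -183.37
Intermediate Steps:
O(R, d) = -149 - d (O(R, d) = d - (2*d + 149) = d - (149 + 2*d) = d + (-149 - 2*d) = -149 - d)
H/O(709, 1342) - 2199554/(-72863) = 318411/(-149 - 1*1342) - 2199554/(-72863) = 318411/(-149 - 1342) - 2199554*(-1/72863) = 318411/(-1491) + 314222/10409 = 318411*(-1/1491) + 314222/10409 = -106137/497 + 314222/10409 = -135515957/739039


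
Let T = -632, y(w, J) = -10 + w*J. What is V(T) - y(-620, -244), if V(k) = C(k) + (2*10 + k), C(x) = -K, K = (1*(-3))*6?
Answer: -151864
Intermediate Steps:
K = -18 (K = -3*6 = -18)
y(w, J) = -10 + J*w
C(x) = 18 (C(x) = -1*(-18) = 18)
V(k) = 38 + k (V(k) = 18 + (2*10 + k) = 18 + (20 + k) = 38 + k)
V(T) - y(-620, -244) = (38 - 632) - (-10 - 244*(-620)) = -594 - (-10 + 151280) = -594 - 1*151270 = -594 - 151270 = -151864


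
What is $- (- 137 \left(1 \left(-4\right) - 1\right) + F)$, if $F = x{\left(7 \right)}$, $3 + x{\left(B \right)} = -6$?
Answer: $-676$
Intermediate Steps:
$x{\left(B \right)} = -9$ ($x{\left(B \right)} = -3 - 6 = -9$)
$F = -9$
$- (- 137 \left(1 \left(-4\right) - 1\right) + F) = - (- 137 \left(1 \left(-4\right) - 1\right) - 9) = - (- 137 \left(-4 - 1\right) - 9) = - (\left(-137\right) \left(-5\right) - 9) = - (685 - 9) = \left(-1\right) 676 = -676$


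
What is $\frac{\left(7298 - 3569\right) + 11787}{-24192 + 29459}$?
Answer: $\frac{15516}{5267} \approx 2.9459$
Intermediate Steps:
$\frac{\left(7298 - 3569\right) + 11787}{-24192 + 29459} = \frac{3729 + 11787}{5267} = 15516 \cdot \frac{1}{5267} = \frac{15516}{5267}$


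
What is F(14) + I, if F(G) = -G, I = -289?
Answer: -303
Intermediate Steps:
F(14) + I = -1*14 - 289 = -14 - 289 = -303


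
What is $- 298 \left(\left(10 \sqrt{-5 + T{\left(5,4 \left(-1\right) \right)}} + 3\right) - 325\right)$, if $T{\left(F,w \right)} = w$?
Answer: $95956 - 8940 i \approx 95956.0 - 8940.0 i$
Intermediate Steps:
$- 298 \left(\left(10 \sqrt{-5 + T{\left(5,4 \left(-1\right) \right)}} + 3\right) - 325\right) = - 298 \left(\left(10 \sqrt{-5 + 4 \left(-1\right)} + 3\right) - 325\right) = - 298 \left(\left(10 \sqrt{-5 - 4} + 3\right) - 325\right) = - 298 \left(\left(10 \sqrt{-9} + 3\right) - 325\right) = - 298 \left(\left(10 \cdot 3 i + 3\right) - 325\right) = - 298 \left(\left(30 i + 3\right) - 325\right) = - 298 \left(\left(3 + 30 i\right) - 325\right) = - 298 \left(-322 + 30 i\right) = 95956 - 8940 i$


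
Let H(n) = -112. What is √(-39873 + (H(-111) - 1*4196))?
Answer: 3*I*√4909 ≈ 210.19*I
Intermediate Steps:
√(-39873 + (H(-111) - 1*4196)) = √(-39873 + (-112 - 1*4196)) = √(-39873 + (-112 - 4196)) = √(-39873 - 4308) = √(-44181) = 3*I*√4909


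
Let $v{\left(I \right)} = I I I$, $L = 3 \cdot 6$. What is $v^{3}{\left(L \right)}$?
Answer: $198359290368$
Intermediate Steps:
$L = 18$
$v{\left(I \right)} = I^{3}$ ($v{\left(I \right)} = I^{2} I = I^{3}$)
$v^{3}{\left(L \right)} = \left(18^{3}\right)^{3} = 5832^{3} = 198359290368$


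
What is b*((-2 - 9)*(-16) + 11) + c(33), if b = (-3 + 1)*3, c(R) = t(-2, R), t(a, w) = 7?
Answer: -1115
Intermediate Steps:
c(R) = 7
b = -6 (b = -2*3 = -6)
b*((-2 - 9)*(-16) + 11) + c(33) = -6*((-2 - 9)*(-16) + 11) + 7 = -6*(-11*(-16) + 11) + 7 = -6*(176 + 11) + 7 = -6*187 + 7 = -1122 + 7 = -1115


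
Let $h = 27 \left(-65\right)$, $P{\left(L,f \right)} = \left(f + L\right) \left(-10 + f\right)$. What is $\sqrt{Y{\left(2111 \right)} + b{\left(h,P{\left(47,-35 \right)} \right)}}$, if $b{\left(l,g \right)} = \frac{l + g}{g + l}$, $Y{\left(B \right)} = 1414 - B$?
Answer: $2 i \sqrt{174} \approx 26.382 i$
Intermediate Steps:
$P{\left(L,f \right)} = \left(-10 + f\right) \left(L + f\right)$ ($P{\left(L,f \right)} = \left(L + f\right) \left(-10 + f\right) = \left(-10 + f\right) \left(L + f\right)$)
$h = -1755$
$b{\left(l,g \right)} = 1$ ($b{\left(l,g \right)} = \frac{g + l}{g + l} = 1$)
$\sqrt{Y{\left(2111 \right)} + b{\left(h,P{\left(47,-35 \right)} \right)}} = \sqrt{\left(1414 - 2111\right) + 1} = \sqrt{-697 + 1} = \sqrt{-696} = 2 i \sqrt{174}$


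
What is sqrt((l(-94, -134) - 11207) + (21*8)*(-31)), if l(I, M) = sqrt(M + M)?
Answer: sqrt(-16415 + 2*I*sqrt(67)) ≈ 0.0639 + 128.12*I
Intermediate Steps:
l(I, M) = sqrt(2)*sqrt(M) (l(I, M) = sqrt(2*M) = sqrt(2)*sqrt(M))
sqrt((l(-94, -134) - 11207) + (21*8)*(-31)) = sqrt((sqrt(2)*sqrt(-134) - 11207) + (21*8)*(-31)) = sqrt((sqrt(2)*(I*sqrt(134)) - 11207) + 168*(-31)) = sqrt((2*I*sqrt(67) - 11207) - 5208) = sqrt((-11207 + 2*I*sqrt(67)) - 5208) = sqrt(-16415 + 2*I*sqrt(67))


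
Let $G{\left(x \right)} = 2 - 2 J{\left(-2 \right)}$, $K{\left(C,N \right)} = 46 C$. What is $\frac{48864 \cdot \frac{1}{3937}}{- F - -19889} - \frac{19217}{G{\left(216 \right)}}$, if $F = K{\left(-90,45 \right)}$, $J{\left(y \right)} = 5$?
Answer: $\frac{1817970349453}{756817384} \approx 2402.1$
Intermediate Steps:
$F = -4140$ ($F = 46 \left(-90\right) = -4140$)
$G{\left(x \right)} = -8$ ($G{\left(x \right)} = 2 - 10 = -8$)
$\frac{48864 \cdot \frac{1}{3937}}{- F - -19889} - \frac{19217}{G{\left(216 \right)}} = \frac{48864 \cdot \frac{1}{3937}}{\left(-1\right) \left(-4140\right) - -19889} - \frac{19217}{-8} = \frac{48864 \cdot \frac{1}{3937}}{4140 + 19889} - - \frac{19217}{8} = \frac{48864}{3937 \cdot 24029} + \frac{19217}{8} = \frac{48864}{3937} \cdot \frac{1}{24029} + \frac{19217}{8} = \frac{48864}{94602173} + \frac{19217}{8} = \frac{1817970349453}{756817384}$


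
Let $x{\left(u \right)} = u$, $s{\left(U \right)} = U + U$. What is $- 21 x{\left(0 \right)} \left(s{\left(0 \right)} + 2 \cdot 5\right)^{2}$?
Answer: $0$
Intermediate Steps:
$s{\left(U \right)} = 2 U$
$- 21 x{\left(0 \right)} \left(s{\left(0 \right)} + 2 \cdot 5\right)^{2} = \left(-21\right) 0 \left(2 \cdot 0 + 2 \cdot 5\right)^{2} = 0 \left(0 + 10\right)^{2} = 0 \cdot 10^{2} = 0 \cdot 100 = 0$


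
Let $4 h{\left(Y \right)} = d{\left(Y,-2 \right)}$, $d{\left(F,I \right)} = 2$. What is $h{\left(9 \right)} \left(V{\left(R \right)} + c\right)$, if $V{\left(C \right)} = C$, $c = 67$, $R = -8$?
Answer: $\frac{59}{2} \approx 29.5$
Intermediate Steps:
$h{\left(Y \right)} = \frac{1}{2}$ ($h{\left(Y \right)} = \frac{1}{4} \cdot 2 = \frac{1}{2}$)
$h{\left(9 \right)} \left(V{\left(R \right)} + c\right) = \frac{-8 + 67}{2} = \frac{1}{2} \cdot 59 = \frac{59}{2}$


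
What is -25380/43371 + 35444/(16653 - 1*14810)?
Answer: 165607376/8881417 ≈ 18.647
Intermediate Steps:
-25380/43371 + 35444/(16653 - 1*14810) = -25380*1/43371 + 35444/(16653 - 14810) = -2820/4819 + 35444/1843 = 165607376/8881417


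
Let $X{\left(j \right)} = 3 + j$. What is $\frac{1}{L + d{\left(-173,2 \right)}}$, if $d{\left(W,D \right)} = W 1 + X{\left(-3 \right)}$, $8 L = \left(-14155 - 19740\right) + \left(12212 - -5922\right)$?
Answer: $- \frac{8}{17145} \approx -0.00046661$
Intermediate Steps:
$L = - \frac{15761}{8}$ ($L = \frac{\left(-14155 - 19740\right) + \left(12212 - -5922\right)}{8} = \frac{-33895 + \left(12212 + 5922\right)}{8} = \frac{-33895 + 18134}{8} = \frac{1}{8} \left(-15761\right) = - \frac{15761}{8} \approx -1970.1$)
$d{\left(W,D \right)} = W$ ($d{\left(W,D \right)} = W 1 + \left(3 - 3\right) = W + 0 = W$)
$\frac{1}{L + d{\left(-173,2 \right)}} = \frac{1}{- \frac{15761}{8} - 173} = \frac{1}{- \frac{17145}{8}} = - \frac{8}{17145}$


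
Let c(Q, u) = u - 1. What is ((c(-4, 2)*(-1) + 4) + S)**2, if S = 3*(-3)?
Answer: 36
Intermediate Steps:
S = -9
c(Q, u) = -1 + u
((c(-4, 2)*(-1) + 4) + S)**2 = (((-1 + 2)*(-1) + 4) - 9)**2 = ((1*(-1) + 4) - 9)**2 = ((-1 + 4) - 9)**2 = (3 - 9)**2 = (-6)**2 = 36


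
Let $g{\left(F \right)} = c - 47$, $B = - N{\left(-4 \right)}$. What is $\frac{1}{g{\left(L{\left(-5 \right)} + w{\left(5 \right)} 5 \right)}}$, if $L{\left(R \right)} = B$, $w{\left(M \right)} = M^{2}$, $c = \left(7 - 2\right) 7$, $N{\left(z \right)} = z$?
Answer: $- \frac{1}{12} \approx -0.083333$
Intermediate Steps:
$c = 35$ ($c = 5 \cdot 7 = 35$)
$B = 4$ ($B = \left(-1\right) \left(-4\right) = 4$)
$L{\left(R \right)} = 4$
$g{\left(F \right)} = -12$ ($g{\left(F \right)} = 35 - 47 = -12$)
$\frac{1}{g{\left(L{\left(-5 \right)} + w{\left(5 \right)} 5 \right)}} = \frac{1}{-12} = - \frac{1}{12}$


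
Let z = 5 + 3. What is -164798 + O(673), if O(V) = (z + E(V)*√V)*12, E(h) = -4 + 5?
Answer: -164702 + 12*√673 ≈ -1.6439e+5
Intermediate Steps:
E(h) = 1
z = 8
O(V) = 96 + 12*√V (O(V) = (8 + 1*√V)*12 = (8 + √V)*12 = 96 + 12*√V)
-164798 + O(673) = -164798 + (96 + 12*√673) = -164702 + 12*√673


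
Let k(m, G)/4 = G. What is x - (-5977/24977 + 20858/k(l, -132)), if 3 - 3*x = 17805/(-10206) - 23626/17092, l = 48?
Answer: 2002652790290881/47927128239144 ≈ 41.785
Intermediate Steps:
k(m, G) = 4*G
x = 44532203/21805119 (x = 1 - (17805/(-10206) - 23626/17092)/3 = 1 - (17805*(-1/10206) - 23626*1/17092)/3 = 1 - (-5935/3402 - 11813/8546)/3 = 1 - ⅓*(-22727084/7268373) = 1 + 22727084/21805119 = 44532203/21805119 ≈ 2.0423)
x - (-5977/24977 + 20858/k(l, -132)) = 44532203/21805119 - (-5977/24977 + 20858/((4*(-132)))) = 44532203/21805119 - (-5977*1/24977 + 20858/(-528)) = 44532203/21805119 - (-5977/24977 + 20858*(-1/528)) = 44532203/21805119 - (-5977/24977 - 10429/264) = 44532203/21805119 - 1*(-262063061/6593928) = 44532203/21805119 + 262063061/6593928 = 2002652790290881/47927128239144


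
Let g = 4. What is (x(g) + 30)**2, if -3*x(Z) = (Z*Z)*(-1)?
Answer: 11236/9 ≈ 1248.4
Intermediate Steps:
x(Z) = Z**2/3 (x(Z) = -Z*Z*(-1)/3 = -Z**2*(-1)/3 = -(-1)*Z**2/3 = Z**2/3)
(x(g) + 30)**2 = ((1/3)*4**2 + 30)**2 = ((1/3)*16 + 30)**2 = (16/3 + 30)**2 = (106/3)**2 = 11236/9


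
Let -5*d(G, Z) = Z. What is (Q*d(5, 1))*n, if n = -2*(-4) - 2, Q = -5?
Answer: 6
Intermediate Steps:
d(G, Z) = -Z/5
n = 6 (n = 8 - 2 = 6)
(Q*d(5, 1))*n = -(-1)*6 = -5*(-1/5)*6 = 1*6 = 6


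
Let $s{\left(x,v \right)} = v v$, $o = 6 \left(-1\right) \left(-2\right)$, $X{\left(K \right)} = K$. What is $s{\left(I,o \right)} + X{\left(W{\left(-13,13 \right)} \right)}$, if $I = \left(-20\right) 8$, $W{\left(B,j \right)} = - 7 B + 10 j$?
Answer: $365$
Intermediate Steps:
$I = -160$
$o = 12$ ($o = \left(-6\right) \left(-2\right) = 12$)
$s{\left(x,v \right)} = v^{2}$
$s{\left(I,o \right)} + X{\left(W{\left(-13,13 \right)} \right)} = 12^{2} + \left(\left(-7\right) \left(-13\right) + 10 \cdot 13\right) = 144 + \left(91 + 130\right) = 144 + 221 = 365$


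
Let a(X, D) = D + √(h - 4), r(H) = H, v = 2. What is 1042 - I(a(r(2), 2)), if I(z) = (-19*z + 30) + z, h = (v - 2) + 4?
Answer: 1048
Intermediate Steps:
h = 4 (h = (2 - 2) + 4 = 0 + 4 = 4)
a(X, D) = D (a(X, D) = D + √(4 - 4) = D + √0 = D + 0 = D)
I(z) = 30 - 18*z (I(z) = (30 - 19*z) + z = 30 - 18*z)
1042 - I(a(r(2), 2)) = 1042 - (30 - 18*2) = 1042 - (30 - 36) = 1042 - 1*(-6) = 1042 + 6 = 1048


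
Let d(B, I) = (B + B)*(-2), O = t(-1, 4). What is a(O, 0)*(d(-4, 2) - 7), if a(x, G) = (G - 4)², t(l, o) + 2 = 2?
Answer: 144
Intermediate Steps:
t(l, o) = 0 (t(l, o) = -2 + 2 = 0)
O = 0
d(B, I) = -4*B (d(B, I) = (2*B)*(-2) = -4*B)
a(x, G) = (-4 + G)²
a(O, 0)*(d(-4, 2) - 7) = (-4 + 0)²*(-4*(-4) - 7) = (-4)²*(16 - 7) = 16*9 = 144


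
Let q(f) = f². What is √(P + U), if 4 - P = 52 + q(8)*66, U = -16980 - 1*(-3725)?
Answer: I*√17527 ≈ 132.39*I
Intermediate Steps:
U = -13255 (U = -16980 + 3725 = -13255)
P = -4272 (P = 4 - (52 + 8²*66) = 4 - (52 + 64*66) = 4 - (52 + 4224) = 4 - 1*4276 = 4 - 4276 = -4272)
√(P + U) = √(-4272 - 13255) = √(-17527) = I*√17527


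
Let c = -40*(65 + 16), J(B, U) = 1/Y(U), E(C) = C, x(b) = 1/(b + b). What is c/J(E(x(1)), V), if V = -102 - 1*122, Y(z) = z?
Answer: 725760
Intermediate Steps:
x(b) = 1/(2*b)
V = -224 (V = -102 - 122 = -224)
J(B, U) = 1/U
c = -3240 (c = -40*81 = -3240)
c/J(E(x(1)), V) = -3240/(1/(-224)) = -3240/(-1/224) = -3240*(-224) = 725760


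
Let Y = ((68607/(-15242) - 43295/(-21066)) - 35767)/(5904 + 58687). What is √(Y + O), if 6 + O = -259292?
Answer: I*√6970632757621065371444260662699/5184848299863 ≈ 509.21*I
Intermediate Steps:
O = -259298 (O = -6 - 259292 = -259298)
Y = -2871284716799/5184848299863 (Y = ((68607*(-1/15242) - 43295*(-1/21066)) - 35767)/64591 = ((-68607/15242 + 43295/21066) - 35767)*(1/64591) = (-196343168/80271993 - 35767)*(1/64591) = -2871284716799/80271993*1/64591 = -2871284716799/5184848299863 ≈ -0.55378)
√(Y + O) = √(-2871284716799/5184848299863 - 259298) = √(-1344423665742592973/5184848299863) = I*√6970632757621065371444260662699/5184848299863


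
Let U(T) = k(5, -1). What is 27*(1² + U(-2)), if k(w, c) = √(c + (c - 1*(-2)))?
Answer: 27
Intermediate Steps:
k(w, c) = √(2 + 2*c) (k(w, c) = √(c + (c + 2)) = √(c + (2 + c)) = √(2 + 2*c))
U(T) = 0 (U(T) = √(2 + 2*(-1)) = √(2 - 2) = √0 = 0)
27*(1² + U(-2)) = 27*(1² + 0) = 27*(1 + 0) = 27*1 = 27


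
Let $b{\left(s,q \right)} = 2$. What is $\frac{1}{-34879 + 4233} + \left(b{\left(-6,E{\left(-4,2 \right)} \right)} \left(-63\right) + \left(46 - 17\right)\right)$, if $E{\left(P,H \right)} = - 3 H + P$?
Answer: $- \frac{2972663}{30646} \approx -97.0$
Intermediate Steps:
$E{\left(P,H \right)} = P - 3 H$
$\frac{1}{-34879 + 4233} + \left(b{\left(-6,E{\left(-4,2 \right)} \right)} \left(-63\right) + \left(46 - 17\right)\right) = \frac{1}{-34879 + 4233} + \left(2 \left(-63\right) + \left(46 - 17\right)\right) = \frac{1}{-30646} + \left(-126 + 29\right) = - \frac{1}{30646} - 97 = - \frac{2972663}{30646}$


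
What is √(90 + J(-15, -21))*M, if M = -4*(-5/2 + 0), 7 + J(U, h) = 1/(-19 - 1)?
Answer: √8295 ≈ 91.077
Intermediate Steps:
J(U, h) = -141/20 (J(U, h) = -7 + 1/(-19 - 1) = -7 + 1/(-20) = -7 - 1/20 = -141/20)
M = 10 (M = -4*(-5*½ + 0) = -4*(-5/2 + 0) = -4*(-5/2) = 10)
√(90 + J(-15, -21))*M = √(90 - 141/20)*10 = √(1659/20)*10 = (√8295/10)*10 = √8295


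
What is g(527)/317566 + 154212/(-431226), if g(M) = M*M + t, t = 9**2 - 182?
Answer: 310297912/600625947 ≈ 0.51662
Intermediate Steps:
t = -101 (t = 81 - 182 = -101)
g(M) = -101 + M**2 (g(M) = M*M - 101 = M**2 - 101 = -101 + M**2)
g(527)/317566 + 154212/(-431226) = (-101 + 527**2)/317566 + 154212/(-431226) = (-101 + 277729)*(1/317566) + 154212*(-1/431226) = 277628*(1/317566) - 25702/71871 = 7306/8357 - 25702/71871 = 310297912/600625947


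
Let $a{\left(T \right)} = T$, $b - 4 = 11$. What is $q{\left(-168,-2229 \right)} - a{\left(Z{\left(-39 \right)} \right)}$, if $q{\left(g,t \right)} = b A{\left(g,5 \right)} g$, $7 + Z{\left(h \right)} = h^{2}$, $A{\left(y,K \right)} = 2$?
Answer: $-6554$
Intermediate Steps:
$b = 15$ ($b = 4 + 11 = 15$)
$Z{\left(h \right)} = -7 + h^{2}$
$q{\left(g,t \right)} = 30 g$ ($q{\left(g,t \right)} = 15 \cdot 2 g = 30 g$)
$q{\left(-168,-2229 \right)} - a{\left(Z{\left(-39 \right)} \right)} = 30 \left(-168\right) - \left(-7 + \left(-39\right)^{2}\right) = -5040 - \left(-7 + 1521\right) = -5040 - 1514 = -6554$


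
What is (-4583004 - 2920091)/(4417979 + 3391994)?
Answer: -7503095/7809973 ≈ -0.96071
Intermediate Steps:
(-4583004 - 2920091)/(4417979 + 3391994) = -7503095/7809973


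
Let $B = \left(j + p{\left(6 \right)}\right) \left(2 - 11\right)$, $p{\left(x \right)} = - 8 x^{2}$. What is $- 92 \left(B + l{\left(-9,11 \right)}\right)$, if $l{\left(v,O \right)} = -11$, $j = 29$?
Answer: $-213440$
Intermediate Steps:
$B = 2331$ ($B = \left(29 - 8 \cdot 6^{2}\right) \left(2 - 11\right) = \left(29 - 288\right) \left(-9\right) = \left(-259\right) \left(-9\right) = 2331$)
$- 92 \left(B + l{\left(-9,11 \right)}\right) = - 92 \left(2331 - 11\right) = \left(-92\right) 2320 = -213440$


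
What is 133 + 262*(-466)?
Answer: -121959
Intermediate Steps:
133 + 262*(-466) = 133 - 122092 = -121959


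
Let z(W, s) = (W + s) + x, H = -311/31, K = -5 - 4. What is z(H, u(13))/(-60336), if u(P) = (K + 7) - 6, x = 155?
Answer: -2123/935208 ≈ -0.0022701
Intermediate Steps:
K = -9
H = -311/31 (H = -311*1/31 = -311/31 ≈ -10.032)
u(P) = -8 (u(P) = (-9 + 7) - 6 = -2 - 6 = -8)
z(W, s) = 155 + W + s (z(W, s) = (W + s) + 155 = 155 + W + s)
z(H, u(13))/(-60336) = (155 - 311/31 - 8)/(-60336) = (4246/31)*(-1/60336) = -2123/935208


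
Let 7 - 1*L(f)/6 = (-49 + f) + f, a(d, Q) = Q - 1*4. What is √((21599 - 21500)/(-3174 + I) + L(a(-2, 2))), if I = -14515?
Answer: 3*√707549/133 ≈ 18.974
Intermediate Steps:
a(d, Q) = -4 + Q (a(d, Q) = Q - 4 = -4 + Q)
L(f) = 336 - 12*f (L(f) = 42 - 6*((-49 + f) + f) = 42 - 6*(-49 + 2*f) = 42 + (294 - 12*f) = 336 - 12*f)
√((21599 - 21500)/(-3174 + I) + L(a(-2, 2))) = √((21599 - 21500)/(-3174 - 14515) + (336 - 12*(-4 + 2))) = √(99/(-17689) + (336 - 12*(-2))) = √(99*(-1/17689) + (336 + 24)) = √(-99/17689 + 360) = √(6367941/17689) = 3*√707549/133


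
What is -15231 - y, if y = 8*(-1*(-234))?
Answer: -17103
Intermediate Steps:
y = 1872 (y = 8*234 = 1872)
-15231 - y = -15231 - 1*1872 = -15231 - 1872 = -17103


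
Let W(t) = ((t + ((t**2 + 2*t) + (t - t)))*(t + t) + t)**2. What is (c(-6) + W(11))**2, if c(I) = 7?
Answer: 133476615091264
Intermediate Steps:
W(t) = (t + 2*t*(t**2 + 3*t))**2 (W(t) = ((t + ((t**2 + 2*t) + 0))*(2*t) + t)**2 = ((t + (t**2 + 2*t))*(2*t) + t)**2 = ((t**2 + 3*t)*(2*t) + t)**2 = (2*t*(t**2 + 3*t) + t)**2 = (t + 2*t*(t**2 + 3*t))**2)
(c(-6) + W(11))**2 = (7 + 11**2*(1 + 2*11**2 + 6*11)**2)**2 = (7 + 121*(1 + 2*121 + 66)**2)**2 = (7 + 121*(1 + 242 + 66)**2)**2 = (7 + 121*309**2)**2 = (7 + 121*95481)**2 = (7 + 11553201)**2 = 11553208**2 = 133476615091264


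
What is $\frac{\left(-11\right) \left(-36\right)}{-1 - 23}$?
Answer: $- \frac{33}{2} \approx -16.5$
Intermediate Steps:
$\frac{\left(-11\right) \left(-36\right)}{-1 - 23} = \frac{396}{-1 - 23} = \frac{396}{-24} = 396 \left(- \frac{1}{24}\right) = - \frac{33}{2}$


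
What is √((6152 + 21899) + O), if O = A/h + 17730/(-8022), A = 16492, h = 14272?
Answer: √39895557947788277/1192604 ≈ 167.48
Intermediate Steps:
O = -5030989/4770416 (O = 16492/14272 + 17730/(-8022) = 16492*(1/14272) + 17730*(-1/8022) = 4123/3568 - 2955/1337 = -5030989/4770416 ≈ -1.0546)
√((6152 + 21899) + O) = √((6152 + 21899) - 5030989/4770416) = √(28051 - 5030989/4770416) = √(133809908227/4770416) = √39895557947788277/1192604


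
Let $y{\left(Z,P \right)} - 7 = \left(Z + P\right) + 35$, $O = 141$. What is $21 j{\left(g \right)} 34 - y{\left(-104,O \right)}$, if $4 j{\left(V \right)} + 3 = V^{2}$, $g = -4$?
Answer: $\frac{4483}{2} \approx 2241.5$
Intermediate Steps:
$j{\left(V \right)} = - \frac{3}{4} + \frac{V^{2}}{4}$
$y{\left(Z,P \right)} = 42 + P + Z$ ($y{\left(Z,P \right)} = 7 + \left(\left(Z + P\right) + 35\right) = 7 + \left(\left(P + Z\right) + 35\right) = 7 + \left(35 + P + Z\right) = 42 + P + Z$)
$21 j{\left(g \right)} 34 - y{\left(-104,O \right)} = 21 \left(- \frac{3}{4} + \frac{\left(-4\right)^{2}}{4}\right) 34 - \left(42 + 141 - 104\right) = 21 \left(- \frac{3}{4} + \frac{1}{4} \cdot 16\right) 34 - 79 = 21 \left(- \frac{3}{4} + 4\right) 34 - 79 = 21 \cdot \frac{13}{4} \cdot 34 - 79 = \frac{273}{4} \cdot 34 - 79 = \frac{4641}{2} - 79 = \frac{4483}{2}$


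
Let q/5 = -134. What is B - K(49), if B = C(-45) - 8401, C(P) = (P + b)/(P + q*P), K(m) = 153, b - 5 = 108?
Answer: -257518102/30105 ≈ -8554.0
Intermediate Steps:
q = -670 (q = 5*(-134) = -670)
b = 113 (b = 5 + 108 = 113)
C(P) = -(113 + P)/(669*P) (C(P) = (P + 113)/(P - 670*P) = (113 + P)/((-669*P)) = (113 + P)*(-1/(669*P)) = -(113 + P)/(669*P))
B = -252912037/30105 (B = (1/669)*(-113 - 1*(-45))/(-45) - 8401 = (1/669)*(-1/45)*(-113 + 45) - 8401 = (1/669)*(-1/45)*(-68) - 8401 = 68/30105 - 8401 = -252912037/30105 ≈ -8401.0)
B - K(49) = -252912037/30105 - 1*153 = -252912037/30105 - 153 = -257518102/30105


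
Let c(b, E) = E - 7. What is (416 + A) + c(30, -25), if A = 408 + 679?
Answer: 1471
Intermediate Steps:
c(b, E) = -7 + E
A = 1087
(416 + A) + c(30, -25) = (416 + 1087) + (-7 - 25) = 1503 - 32 = 1471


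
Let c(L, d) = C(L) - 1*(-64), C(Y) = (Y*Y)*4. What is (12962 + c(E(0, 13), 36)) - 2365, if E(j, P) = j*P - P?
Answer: 11337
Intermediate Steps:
E(j, P) = -P + P*j (E(j, P) = P*j - P = -P + P*j)
C(Y) = 4*Y² (C(Y) = Y²*4 = 4*Y²)
c(L, d) = 64 + 4*L² (c(L, d) = 4*L² - 1*(-64) = 4*L² + 64 = 64 + 4*L²)
(12962 + c(E(0, 13), 36)) - 2365 = (12962 + (64 + 4*(13*(-1 + 0))²)) - 2365 = (12962 + (64 + 4*(13*(-1))²)) - 2365 = (12962 + (64 + 4*(-13)²)) - 2365 = (12962 + (64 + 4*169)) - 2365 = (12962 + (64 + 676)) - 2365 = (12962 + 740) - 2365 = 13702 - 2365 = 11337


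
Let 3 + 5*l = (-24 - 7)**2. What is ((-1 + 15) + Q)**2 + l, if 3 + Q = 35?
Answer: 11538/5 ≈ 2307.6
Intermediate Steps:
Q = 32 (Q = -3 + 35 = 32)
l = 958/5 (l = -3/5 + (-24 - 7)**2/5 = -3/5 + (1/5)*(-31)**2 = -3/5 + (1/5)*961 = -3/5 + 961/5 = 958/5 ≈ 191.60)
((-1 + 15) + Q)**2 + l = ((-1 + 15) + 32)**2 + 958/5 = (14 + 32)**2 + 958/5 = 46**2 + 958/5 = 2116 + 958/5 = 11538/5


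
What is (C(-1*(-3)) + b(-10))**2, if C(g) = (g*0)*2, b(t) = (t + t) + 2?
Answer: 324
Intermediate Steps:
b(t) = 2 + 2*t (b(t) = 2*t + 2 = 2 + 2*t)
C(g) = 0 (C(g) = 0*2 = 0)
(C(-1*(-3)) + b(-10))**2 = (0 + (2 + 2*(-10)))**2 = (0 + (2 - 20))**2 = (0 - 18)**2 = (-18)**2 = 324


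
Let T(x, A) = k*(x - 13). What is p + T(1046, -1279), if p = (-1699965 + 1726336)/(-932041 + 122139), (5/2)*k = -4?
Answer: -6693161983/4049510 ≈ -1652.8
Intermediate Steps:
k = -8/5 (k = (2/5)*(-4) = -8/5 ≈ -1.6000)
T(x, A) = 104/5 - 8*x/5 (T(x, A) = -8*(x - 13)/5 = -8*(-13 + x)/5 = 104/5 - 8*x/5)
p = -26371/809902 (p = 26371/(-809902) = 26371*(-1/809902) = -26371/809902 ≈ -0.032561)
p + T(1046, -1279) = -26371/809902 + (104/5 - 8/5*1046) = -26371/809902 + (104/5 - 8368/5) = -26371/809902 - 8264/5 = -6693161983/4049510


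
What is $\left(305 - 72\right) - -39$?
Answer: $272$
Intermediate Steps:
$\left(305 - 72\right) - -39 = 233 + 39 = 272$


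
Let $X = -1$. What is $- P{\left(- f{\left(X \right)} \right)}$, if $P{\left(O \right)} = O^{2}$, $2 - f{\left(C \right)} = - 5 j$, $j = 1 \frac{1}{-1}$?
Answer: $-9$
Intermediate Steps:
$j = -1$ ($j = 1 \left(-1\right) = -1$)
$f{\left(C \right)} = -3$ ($f{\left(C \right)} = 2 - \left(-5\right) \left(-1\right) = 2 - 5 = -3$)
$- P{\left(- f{\left(X \right)} \right)} = - \left(\left(-1\right) \left(-3\right)\right)^{2} = - 3^{2} = \left(-1\right) 9 = -9$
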